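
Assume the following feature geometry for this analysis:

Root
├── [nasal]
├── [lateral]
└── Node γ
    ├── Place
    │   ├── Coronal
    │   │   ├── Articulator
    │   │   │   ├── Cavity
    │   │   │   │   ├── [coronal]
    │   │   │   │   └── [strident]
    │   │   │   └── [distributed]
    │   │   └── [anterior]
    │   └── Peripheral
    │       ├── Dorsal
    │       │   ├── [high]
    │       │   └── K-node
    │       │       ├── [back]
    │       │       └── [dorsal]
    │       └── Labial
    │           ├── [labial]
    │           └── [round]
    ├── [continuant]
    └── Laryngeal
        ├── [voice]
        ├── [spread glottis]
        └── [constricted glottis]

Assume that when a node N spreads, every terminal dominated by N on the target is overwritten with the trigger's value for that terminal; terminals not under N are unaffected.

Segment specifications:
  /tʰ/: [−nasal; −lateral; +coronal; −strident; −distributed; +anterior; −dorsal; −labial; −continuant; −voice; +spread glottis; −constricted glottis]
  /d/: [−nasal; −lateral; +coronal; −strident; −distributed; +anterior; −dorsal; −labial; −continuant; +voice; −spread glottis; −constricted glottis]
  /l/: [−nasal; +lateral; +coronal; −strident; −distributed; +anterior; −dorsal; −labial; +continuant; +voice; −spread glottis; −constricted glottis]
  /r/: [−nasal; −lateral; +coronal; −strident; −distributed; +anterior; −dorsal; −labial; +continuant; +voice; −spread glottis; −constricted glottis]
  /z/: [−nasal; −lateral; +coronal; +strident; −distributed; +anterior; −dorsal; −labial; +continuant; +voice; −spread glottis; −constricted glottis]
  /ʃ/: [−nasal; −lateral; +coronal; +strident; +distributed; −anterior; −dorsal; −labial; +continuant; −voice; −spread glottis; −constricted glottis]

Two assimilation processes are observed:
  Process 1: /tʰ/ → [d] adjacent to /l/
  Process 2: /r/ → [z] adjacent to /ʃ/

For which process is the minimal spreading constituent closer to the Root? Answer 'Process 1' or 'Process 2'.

Process 1

Process 1: the features that change are [voice], [spread glottis]; the minimal node is Laryngeal (depth 2).
In Process 2, [strident] changes, so the minimal spreading node is [strident] at depth 6.
Laryngeal (depth 2) sits above [strident] (depth 6), making Process 1 the one with the higher spreading node.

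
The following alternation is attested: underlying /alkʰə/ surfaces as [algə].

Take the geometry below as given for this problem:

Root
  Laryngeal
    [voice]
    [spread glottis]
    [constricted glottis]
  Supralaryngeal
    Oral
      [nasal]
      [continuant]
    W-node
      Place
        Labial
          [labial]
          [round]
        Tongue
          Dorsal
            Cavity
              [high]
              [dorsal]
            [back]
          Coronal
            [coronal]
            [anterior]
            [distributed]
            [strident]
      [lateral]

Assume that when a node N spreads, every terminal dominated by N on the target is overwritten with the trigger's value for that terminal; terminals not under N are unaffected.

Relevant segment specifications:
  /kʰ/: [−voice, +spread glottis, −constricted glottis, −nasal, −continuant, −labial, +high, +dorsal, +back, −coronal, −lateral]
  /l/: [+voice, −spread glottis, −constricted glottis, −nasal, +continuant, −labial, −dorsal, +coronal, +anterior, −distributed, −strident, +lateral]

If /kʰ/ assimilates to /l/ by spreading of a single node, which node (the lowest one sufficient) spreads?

Laryngeal

The alternation /kʰ/ → [g] changes [voice], [spread glottis] and nothing else.
These terminals are all dominated by Laryngeal, and no proper subconstituent of Laryngeal covers them all; Laryngeal is their lowest common ancestor.
Delinking /kʰ/'s Laryngeal and associating /l/'s Laryngeal gives precisely the feature bundle of [g].
Had Root spread, [dorsal], [lateral] would have taken /l/'s values; they stay as in /kʰ/, confirming the spreading constituent is exactly Laryngeal.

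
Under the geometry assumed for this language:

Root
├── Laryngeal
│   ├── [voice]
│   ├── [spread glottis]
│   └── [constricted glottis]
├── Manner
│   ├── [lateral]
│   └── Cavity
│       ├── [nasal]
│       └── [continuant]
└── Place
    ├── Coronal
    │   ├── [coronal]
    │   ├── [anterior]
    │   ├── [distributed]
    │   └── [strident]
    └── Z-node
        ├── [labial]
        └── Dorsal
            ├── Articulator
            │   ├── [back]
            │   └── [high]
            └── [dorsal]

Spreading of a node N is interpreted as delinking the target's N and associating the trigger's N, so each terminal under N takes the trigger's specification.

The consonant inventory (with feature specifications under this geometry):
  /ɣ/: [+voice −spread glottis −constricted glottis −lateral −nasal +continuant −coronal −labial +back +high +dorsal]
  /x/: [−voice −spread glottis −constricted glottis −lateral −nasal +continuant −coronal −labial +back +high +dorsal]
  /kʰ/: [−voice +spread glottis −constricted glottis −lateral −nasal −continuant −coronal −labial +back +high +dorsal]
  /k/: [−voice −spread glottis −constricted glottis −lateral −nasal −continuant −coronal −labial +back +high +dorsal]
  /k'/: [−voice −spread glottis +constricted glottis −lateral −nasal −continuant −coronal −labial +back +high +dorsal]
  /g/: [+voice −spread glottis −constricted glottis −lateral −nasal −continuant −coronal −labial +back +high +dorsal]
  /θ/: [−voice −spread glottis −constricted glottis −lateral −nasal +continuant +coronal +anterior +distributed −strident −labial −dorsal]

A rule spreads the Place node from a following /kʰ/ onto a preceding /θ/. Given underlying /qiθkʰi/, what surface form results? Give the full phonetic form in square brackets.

[qixkʰi]

The Place node dominates the terminals [coronal], [anterior], [distributed], [strident], [labial], [back], [high], [dorsal].
After delinking /θ/'s Place and linking /kʰ/'s, the affected terminals become [−coronal], [−labial], [+back], [+high], [+dorsal]; [voice], [spread glottis], [constricted glottis], … (outside Place) are retained from /θ/.
Among the inventory, only /x/ has exactly this specification, giving the surface form [qixkʰi].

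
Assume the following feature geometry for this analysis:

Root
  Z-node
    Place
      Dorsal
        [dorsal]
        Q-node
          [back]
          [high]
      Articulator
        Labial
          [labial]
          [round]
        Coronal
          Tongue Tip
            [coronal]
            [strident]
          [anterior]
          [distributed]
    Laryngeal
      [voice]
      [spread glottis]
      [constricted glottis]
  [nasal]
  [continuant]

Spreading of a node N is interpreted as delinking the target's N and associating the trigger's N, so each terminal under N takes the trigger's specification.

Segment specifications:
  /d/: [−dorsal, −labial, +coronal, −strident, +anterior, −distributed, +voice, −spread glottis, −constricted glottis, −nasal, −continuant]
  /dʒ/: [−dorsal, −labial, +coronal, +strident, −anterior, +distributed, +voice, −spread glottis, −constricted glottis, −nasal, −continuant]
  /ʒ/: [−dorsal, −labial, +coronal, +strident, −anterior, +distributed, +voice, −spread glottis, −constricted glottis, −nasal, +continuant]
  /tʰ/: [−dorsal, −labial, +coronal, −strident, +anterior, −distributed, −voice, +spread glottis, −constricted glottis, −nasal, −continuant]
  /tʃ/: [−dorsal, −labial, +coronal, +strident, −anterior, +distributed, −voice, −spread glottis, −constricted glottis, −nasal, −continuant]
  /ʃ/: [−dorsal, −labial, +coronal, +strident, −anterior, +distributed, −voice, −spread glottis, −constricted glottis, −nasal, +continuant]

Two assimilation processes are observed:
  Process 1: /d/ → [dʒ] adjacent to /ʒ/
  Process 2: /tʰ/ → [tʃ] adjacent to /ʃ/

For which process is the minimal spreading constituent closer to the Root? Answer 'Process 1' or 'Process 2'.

Process 2

Process 1 alters [anterior], [distributed], [strident]; the lowest common ancestor is Coronal (depth 4 from Root).
Process 2 alters [spread glottis], [anterior], [distributed], [strident]; the lowest common ancestor is Z-node (depth 1 from Root).
Z-node is closer to Root than Coronal, so Process 2 spreads the higher node.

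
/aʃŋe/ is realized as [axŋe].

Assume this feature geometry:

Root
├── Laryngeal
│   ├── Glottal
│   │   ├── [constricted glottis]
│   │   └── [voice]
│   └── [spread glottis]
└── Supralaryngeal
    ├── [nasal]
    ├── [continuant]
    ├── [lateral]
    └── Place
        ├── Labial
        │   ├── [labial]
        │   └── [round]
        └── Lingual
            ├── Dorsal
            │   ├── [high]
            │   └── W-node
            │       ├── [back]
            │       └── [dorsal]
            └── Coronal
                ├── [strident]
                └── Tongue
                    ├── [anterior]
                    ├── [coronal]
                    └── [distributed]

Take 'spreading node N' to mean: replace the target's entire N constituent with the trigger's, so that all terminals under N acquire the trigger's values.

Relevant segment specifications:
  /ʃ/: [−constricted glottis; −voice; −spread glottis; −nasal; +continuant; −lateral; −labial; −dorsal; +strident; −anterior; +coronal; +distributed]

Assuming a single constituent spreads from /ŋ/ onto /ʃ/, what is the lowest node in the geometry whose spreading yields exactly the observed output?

The alternation /ʃ/ → [x] changes [coronal], [anterior], [distributed], [strident], [dorsal], [high], [back] and nothing else.
Tracing each changed feature up the tree, the paths first meet at Lingual; any lower node misses at least one of them.
Spreading Lingual from /ŋ/ overwrites each of those terminals with /ŋ/'s values, yielding exactly [x].
[nasal], [continuant] stay as in /ʃ/ although /ŋ/ differs there, so no node dominating them spread; among the remaining candidates Lingual is the lowest that derives the output.

Lingual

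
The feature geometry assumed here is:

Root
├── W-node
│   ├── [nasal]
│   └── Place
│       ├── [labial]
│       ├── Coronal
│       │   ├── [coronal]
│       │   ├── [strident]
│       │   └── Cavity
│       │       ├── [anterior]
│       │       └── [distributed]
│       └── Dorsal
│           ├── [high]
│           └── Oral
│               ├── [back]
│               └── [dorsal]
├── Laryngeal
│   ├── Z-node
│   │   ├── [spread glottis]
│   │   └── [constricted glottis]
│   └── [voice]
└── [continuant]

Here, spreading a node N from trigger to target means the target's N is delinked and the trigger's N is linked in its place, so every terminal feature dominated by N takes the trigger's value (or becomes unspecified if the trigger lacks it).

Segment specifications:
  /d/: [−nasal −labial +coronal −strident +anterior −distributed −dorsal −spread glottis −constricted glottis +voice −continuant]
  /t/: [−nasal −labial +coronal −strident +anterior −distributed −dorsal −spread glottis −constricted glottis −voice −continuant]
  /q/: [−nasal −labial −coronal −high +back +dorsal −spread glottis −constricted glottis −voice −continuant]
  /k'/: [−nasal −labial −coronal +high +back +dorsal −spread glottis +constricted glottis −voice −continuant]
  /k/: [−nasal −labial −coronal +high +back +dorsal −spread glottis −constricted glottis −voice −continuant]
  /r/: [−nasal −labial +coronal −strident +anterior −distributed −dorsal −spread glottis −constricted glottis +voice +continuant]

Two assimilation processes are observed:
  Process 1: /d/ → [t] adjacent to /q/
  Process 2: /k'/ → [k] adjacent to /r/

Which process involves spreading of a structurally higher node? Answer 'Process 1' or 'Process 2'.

Process 1

In Process 1, [voice] changes, so the minimal spreading node is [voice] at depth 2.
Process 2: the feature that changes is [constricted glottis]; the minimal node is [constricted glottis] (depth 3).
Depth 2 < depth 3; Process 1 involves the structurally higher constituent [voice].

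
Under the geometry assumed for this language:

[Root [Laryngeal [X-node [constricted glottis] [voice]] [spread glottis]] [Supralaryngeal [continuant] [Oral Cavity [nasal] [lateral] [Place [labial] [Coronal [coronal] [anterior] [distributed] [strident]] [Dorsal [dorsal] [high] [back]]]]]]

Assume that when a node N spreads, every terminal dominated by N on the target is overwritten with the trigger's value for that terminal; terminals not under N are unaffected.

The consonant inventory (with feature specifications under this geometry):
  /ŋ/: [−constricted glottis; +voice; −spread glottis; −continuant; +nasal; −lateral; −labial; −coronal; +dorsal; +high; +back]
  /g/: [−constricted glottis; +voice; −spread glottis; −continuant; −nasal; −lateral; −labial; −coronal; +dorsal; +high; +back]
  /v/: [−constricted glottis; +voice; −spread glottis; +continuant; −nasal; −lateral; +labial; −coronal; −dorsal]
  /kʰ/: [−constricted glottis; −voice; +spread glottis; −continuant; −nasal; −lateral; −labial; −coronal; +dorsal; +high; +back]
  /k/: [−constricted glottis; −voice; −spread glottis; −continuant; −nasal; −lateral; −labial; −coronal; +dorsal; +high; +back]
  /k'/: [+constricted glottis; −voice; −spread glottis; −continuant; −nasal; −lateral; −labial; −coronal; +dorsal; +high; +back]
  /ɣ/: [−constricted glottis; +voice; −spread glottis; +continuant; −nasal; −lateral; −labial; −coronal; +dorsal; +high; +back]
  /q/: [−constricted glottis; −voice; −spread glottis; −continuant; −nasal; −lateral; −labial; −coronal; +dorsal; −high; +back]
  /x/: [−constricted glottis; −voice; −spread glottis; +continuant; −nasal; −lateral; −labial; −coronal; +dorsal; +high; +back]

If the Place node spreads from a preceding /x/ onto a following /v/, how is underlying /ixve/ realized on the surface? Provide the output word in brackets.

The Place node dominates the terminals [labial], [coronal], [anterior], [distributed], [strident], [dorsal], [high], [back].
The target acquires /x/'s values for everything under Place — [−labial], [−coronal], [+dorsal], [+high], [+back] — while keeping its own [constricted glottis], [voice], [spread glottis], ….
Among the inventory, only /ɣ/ has exactly this specification, giving the surface form [ixɣe].

[ixɣe]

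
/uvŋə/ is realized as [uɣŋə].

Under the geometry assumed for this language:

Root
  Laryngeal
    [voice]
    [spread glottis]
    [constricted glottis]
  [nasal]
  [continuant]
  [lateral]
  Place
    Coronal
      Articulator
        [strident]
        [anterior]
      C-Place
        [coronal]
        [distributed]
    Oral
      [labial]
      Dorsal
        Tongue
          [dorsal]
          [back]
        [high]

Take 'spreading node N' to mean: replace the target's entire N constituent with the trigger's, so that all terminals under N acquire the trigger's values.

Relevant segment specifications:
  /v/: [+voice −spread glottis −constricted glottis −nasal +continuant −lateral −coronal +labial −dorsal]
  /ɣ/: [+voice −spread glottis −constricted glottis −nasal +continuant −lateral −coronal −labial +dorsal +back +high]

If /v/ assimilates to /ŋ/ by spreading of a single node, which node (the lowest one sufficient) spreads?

Comparing /v/ with its surface form [ɣ], the features that change are [labial], [dorsal], [high], [back].
In this geometry the lowest node dominating all of them is Oral: every daughter of Oral dominates only a proper subset, so no lower node suffices.
Spreading Oral from /ŋ/ overwrites each of those terminals with /ŋ/'s values, yielding exactly [ɣ].
[continuant], [nasal] stay as in /v/ although /ŋ/ differs there, so no node dominating them spread; among the remaining candidates Oral is the lowest that derives the output.

Oral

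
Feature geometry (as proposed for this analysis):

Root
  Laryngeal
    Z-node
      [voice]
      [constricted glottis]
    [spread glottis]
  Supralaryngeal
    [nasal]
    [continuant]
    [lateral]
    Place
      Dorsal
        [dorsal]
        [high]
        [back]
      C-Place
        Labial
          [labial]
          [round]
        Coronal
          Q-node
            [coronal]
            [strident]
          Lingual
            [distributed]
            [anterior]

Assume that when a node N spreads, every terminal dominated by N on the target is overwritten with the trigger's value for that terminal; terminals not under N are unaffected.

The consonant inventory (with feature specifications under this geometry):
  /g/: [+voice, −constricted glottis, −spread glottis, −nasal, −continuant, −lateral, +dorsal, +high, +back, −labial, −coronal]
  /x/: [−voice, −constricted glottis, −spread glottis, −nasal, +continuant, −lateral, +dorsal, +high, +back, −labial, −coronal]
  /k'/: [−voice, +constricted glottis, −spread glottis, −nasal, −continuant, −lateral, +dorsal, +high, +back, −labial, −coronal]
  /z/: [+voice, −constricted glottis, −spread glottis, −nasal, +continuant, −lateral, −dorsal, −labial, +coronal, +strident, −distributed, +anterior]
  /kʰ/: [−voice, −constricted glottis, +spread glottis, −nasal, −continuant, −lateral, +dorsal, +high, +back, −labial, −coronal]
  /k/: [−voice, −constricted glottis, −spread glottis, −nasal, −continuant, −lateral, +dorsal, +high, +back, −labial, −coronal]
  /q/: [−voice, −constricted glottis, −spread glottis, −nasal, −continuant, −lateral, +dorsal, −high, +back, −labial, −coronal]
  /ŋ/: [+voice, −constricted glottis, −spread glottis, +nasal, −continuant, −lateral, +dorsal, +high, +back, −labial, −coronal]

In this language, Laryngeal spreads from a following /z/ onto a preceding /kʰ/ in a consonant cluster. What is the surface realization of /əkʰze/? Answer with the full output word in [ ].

Laryngeal immediately or transitively dominates [voice], [constricted glottis], [spread glottis].
Spreading Laryngeal from /z/ onto /kʰ/ replaces those values with /z/'s: [+voice], [−constricted glottis], [−spread glottis]. Features outside Laryngeal ([nasal], [continuant], [lateral], …) stay as in /kʰ/.
This feature bundle is that of [g], so /əkʰze/ surfaces as [əgze].

[əgze]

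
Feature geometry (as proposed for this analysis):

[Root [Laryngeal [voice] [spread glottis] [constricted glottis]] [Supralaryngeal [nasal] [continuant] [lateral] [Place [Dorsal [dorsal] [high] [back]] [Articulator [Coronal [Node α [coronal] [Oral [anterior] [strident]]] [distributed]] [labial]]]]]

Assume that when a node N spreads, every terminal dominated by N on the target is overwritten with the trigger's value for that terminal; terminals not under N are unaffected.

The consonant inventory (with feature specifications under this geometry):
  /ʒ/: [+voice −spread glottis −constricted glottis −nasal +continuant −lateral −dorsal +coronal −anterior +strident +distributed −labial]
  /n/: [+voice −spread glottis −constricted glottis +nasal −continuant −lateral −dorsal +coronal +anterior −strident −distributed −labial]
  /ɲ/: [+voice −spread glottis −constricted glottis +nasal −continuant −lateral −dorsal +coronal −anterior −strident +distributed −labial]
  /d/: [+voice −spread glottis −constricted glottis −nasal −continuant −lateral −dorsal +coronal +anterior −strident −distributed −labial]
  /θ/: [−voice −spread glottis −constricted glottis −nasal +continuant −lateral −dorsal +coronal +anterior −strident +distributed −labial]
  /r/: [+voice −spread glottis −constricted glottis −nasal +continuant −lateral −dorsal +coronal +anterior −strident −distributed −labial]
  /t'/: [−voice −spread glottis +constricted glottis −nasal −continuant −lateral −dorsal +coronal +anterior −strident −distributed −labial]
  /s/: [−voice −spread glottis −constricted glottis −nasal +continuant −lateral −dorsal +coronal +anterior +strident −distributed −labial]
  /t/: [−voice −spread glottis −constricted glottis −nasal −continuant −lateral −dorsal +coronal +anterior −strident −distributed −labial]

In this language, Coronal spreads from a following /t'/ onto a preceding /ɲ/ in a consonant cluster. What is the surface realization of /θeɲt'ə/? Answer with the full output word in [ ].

[θent'ə]

Terminals under Coronal in this geometry: [coronal], [anterior], [strident], [distributed].
The target acquires /t'/'s values for everything under Coronal — [+coronal], [+anterior], [−strident], [−distributed] — while keeping its own [voice], [spread glottis], [constricted glottis], ….
This feature bundle is that of [n], so /θeɲt'ə/ surfaces as [θent'ə].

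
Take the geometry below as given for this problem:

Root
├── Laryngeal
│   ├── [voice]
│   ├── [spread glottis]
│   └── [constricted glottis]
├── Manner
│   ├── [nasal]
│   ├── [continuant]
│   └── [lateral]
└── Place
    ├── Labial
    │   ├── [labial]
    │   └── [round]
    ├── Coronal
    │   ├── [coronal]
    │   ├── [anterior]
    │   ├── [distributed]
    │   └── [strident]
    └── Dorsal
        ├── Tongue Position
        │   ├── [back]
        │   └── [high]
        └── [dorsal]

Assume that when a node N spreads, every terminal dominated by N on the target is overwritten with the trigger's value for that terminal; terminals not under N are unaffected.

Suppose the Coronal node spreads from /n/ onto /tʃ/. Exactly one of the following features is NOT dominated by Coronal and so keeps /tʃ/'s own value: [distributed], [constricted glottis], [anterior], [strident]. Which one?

Coronal dominates exactly [coronal], [anterior], [distributed], [strident].
Of the listed options, [strident], [anterior], [distributed] are among these and would be overwritten by spreading Coronal.
[constricted glottis] is not within the Coronal subtree (it hangs from Laryngeal), so /tʃ/'s [constricted glottis] value survives.

[constricted glottis]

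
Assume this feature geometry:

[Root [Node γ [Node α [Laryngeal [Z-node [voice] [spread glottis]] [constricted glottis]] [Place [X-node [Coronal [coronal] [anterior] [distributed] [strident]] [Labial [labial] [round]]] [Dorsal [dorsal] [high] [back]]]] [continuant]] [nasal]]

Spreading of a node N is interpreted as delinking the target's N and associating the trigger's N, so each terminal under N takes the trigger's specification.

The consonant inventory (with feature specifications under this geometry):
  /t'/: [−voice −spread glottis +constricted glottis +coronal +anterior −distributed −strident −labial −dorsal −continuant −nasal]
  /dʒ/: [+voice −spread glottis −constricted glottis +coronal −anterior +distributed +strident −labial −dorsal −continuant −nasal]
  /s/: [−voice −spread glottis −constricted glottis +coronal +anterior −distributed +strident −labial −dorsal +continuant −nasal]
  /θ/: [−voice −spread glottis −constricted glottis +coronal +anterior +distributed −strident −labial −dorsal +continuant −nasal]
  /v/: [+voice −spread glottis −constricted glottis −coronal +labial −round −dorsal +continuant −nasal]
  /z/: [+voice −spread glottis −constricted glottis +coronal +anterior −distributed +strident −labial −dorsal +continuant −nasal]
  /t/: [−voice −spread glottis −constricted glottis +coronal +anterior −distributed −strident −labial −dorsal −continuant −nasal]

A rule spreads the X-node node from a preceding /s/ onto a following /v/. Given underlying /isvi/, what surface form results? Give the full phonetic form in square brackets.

The X-node node dominates the terminals [coronal], [anterior], [distributed], [strident], [labial], [round].
After delinking /v/'s X-node and linking /s/'s, the affected terminals become [+coronal], [+anterior], [−distributed], [+strident], [−labial]; [voice], [spread glottis], [constricted glottis], … (outside X-node) are retained from /v/.
The resulting bundle matches /z/ in the inventory; substituting it for /v/ gives [iszi].

[iszi]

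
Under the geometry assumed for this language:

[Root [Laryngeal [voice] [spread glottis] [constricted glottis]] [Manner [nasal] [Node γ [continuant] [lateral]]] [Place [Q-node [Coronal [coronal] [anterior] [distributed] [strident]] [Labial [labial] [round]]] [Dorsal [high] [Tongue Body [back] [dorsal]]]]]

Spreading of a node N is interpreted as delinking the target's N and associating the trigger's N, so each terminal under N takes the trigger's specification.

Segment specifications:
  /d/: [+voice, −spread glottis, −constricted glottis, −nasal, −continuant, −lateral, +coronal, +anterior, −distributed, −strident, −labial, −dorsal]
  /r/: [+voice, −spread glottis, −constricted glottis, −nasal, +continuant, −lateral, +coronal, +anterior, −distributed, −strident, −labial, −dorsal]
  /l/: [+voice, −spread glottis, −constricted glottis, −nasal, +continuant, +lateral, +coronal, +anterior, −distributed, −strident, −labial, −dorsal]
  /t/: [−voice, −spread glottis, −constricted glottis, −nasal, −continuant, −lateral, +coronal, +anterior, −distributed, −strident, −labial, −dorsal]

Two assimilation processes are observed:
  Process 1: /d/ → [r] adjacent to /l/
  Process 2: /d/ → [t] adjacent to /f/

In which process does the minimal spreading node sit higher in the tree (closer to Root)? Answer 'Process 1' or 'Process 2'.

In Process 1, [continuant] changes, so the minimal spreading node is [continuant] at depth 3.
Process 2 alters [voice]; the lowest dominating node is [voice] (depth 2 from Root).
[voice] (depth 2) sits above [continuant] (depth 3), making Process 2 the one with the higher spreading node.

Process 2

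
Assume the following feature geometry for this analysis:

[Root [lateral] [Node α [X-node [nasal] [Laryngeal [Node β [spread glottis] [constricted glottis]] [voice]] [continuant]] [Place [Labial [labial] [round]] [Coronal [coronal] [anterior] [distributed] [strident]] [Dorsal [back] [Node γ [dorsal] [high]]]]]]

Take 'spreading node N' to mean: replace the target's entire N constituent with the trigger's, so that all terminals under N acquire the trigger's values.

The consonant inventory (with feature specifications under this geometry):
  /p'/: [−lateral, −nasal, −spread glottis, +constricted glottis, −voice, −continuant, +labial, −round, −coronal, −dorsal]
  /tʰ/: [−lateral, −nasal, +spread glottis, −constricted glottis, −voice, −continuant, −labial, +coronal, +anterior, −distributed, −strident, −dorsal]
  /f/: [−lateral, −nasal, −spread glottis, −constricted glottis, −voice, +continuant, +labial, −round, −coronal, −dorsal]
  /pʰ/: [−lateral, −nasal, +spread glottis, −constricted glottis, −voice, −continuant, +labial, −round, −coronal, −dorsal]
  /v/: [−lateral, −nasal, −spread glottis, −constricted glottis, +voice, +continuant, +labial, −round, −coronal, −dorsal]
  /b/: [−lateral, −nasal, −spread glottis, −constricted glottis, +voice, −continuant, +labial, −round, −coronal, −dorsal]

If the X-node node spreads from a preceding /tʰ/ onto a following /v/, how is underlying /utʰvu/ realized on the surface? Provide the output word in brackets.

The X-node node dominates the terminals [nasal], [spread glottis], [constricted glottis], [voice], [continuant].
Spreading X-node from /tʰ/ onto /v/ replaces those values with /tʰ/'s: [−nasal], [+spread glottis], [−constricted glottis], [−voice], [−continuant]. Features outside X-node ([lateral], [labial], [round], …) stay as in /v/.
This feature bundle is that of [pʰ], so /utʰvu/ surfaces as [utʰpʰu].

[utʰpʰu]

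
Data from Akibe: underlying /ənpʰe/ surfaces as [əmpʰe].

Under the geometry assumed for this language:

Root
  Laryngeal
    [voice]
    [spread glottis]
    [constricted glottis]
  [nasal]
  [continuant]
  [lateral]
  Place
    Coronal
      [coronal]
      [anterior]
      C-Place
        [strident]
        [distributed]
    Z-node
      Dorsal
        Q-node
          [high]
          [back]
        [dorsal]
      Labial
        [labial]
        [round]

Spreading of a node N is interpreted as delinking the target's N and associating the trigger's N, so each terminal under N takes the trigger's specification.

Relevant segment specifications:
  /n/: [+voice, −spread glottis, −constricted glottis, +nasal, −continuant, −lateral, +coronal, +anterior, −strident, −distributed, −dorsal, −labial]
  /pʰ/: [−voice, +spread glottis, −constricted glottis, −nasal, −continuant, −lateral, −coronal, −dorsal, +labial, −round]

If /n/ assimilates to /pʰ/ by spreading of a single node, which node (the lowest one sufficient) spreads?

Place

/n/ and [m] differ in [labial], [round], [coronal], [anterior], [distributed], [strident]; every other specified feature is identical.
These terminals are all dominated by Place, and no proper subconstituent of Place covers them all; Place is their lowest common ancestor.
Spreading Place from /pʰ/ overwrites each of those terminals with /pʰ/'s values, yielding exactly [m].
Since [voice], [spread glottis] are preserved even though /pʰ/ disagrees there, no node above Place spread.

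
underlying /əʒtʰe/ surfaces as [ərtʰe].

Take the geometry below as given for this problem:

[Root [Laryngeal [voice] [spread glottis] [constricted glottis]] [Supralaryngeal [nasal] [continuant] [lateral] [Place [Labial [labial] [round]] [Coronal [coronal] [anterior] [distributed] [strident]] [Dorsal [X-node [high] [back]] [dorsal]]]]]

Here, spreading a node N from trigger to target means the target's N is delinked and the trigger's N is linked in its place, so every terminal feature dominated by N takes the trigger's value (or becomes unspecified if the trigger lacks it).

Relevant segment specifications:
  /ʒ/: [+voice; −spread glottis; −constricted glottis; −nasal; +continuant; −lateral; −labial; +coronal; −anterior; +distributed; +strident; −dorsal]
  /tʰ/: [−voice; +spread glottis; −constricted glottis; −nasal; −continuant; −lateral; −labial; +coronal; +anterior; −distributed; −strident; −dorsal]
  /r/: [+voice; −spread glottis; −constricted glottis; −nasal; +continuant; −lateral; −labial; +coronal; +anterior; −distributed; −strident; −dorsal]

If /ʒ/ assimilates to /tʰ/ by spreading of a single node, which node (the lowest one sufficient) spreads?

The alternation /ʒ/ → [r] changes [anterior], [distributed], [strident] and nothing else.
In this geometry the lowest node dominating all of them is Coronal: every daughter of Coronal dominates only a proper subset, so no lower node suffices.
If Coronal spreads, every terminal under it takes /tʰ/'s value, producing [r] as observed.
Features on which the two segments disagree outside Coronal, such as [spread glottis], [voice], are unchanged — nothing dominating them spread, and Coronal is the minimal sufficient constituent.

Coronal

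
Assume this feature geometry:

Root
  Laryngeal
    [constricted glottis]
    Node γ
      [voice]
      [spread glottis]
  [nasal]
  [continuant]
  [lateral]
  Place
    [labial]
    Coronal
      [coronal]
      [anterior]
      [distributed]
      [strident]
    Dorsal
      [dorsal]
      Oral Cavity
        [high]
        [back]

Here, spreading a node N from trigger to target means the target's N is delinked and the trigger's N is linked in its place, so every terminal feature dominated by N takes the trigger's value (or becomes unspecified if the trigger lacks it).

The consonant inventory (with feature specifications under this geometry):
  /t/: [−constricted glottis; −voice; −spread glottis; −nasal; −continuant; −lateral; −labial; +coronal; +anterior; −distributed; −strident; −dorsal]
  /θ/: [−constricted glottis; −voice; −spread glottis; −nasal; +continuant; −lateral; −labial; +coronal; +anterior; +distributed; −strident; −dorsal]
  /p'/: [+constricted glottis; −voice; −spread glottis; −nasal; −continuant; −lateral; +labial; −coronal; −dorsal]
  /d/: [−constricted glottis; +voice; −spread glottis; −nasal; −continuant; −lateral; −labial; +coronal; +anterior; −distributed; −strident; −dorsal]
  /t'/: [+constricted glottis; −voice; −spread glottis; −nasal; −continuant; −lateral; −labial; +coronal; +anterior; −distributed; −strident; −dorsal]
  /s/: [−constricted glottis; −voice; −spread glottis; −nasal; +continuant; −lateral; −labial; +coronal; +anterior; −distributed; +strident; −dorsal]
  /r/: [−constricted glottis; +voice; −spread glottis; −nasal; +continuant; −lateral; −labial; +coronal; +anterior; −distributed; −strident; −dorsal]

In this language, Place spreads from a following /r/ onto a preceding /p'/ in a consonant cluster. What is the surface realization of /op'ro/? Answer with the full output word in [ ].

[ot'ro]

The Place node dominates the terminals [labial], [coronal], [anterior], [distributed], [strident], [dorsal], [high], [back].
After delinking /p'/'s Place and linking /r/'s, the affected terminals become [−labial], [+coronal], [+anterior], [−distributed], [−strident], [−dorsal]; [constricted glottis], [voice], [spread glottis], … (outside Place) are retained from /p'/.
Among the inventory, only /t'/ has exactly this specification, giving the surface form [ot'ro].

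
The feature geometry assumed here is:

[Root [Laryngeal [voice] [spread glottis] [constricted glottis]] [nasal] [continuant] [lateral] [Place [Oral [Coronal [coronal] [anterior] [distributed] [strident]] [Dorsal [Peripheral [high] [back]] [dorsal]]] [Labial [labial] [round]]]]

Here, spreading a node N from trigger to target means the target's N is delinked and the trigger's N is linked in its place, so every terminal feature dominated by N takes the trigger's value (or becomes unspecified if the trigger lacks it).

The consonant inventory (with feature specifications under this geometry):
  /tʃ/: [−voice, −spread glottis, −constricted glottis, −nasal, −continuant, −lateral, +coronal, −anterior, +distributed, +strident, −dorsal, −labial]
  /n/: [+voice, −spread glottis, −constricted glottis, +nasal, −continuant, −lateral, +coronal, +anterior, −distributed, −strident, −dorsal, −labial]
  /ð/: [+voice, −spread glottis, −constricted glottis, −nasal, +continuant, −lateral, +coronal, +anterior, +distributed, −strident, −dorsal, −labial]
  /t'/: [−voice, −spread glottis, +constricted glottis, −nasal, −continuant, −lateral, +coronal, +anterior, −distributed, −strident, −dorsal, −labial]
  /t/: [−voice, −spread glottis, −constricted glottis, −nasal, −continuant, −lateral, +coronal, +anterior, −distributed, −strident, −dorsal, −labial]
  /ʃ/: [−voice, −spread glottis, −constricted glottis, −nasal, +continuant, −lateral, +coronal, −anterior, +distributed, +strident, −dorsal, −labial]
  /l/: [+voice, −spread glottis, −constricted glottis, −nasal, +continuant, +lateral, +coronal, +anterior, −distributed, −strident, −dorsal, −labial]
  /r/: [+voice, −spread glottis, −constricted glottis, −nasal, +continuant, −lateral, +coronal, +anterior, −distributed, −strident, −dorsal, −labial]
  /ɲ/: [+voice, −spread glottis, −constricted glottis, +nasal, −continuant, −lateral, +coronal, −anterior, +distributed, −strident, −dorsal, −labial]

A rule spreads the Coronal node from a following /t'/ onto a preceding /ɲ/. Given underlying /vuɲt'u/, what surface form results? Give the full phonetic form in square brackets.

[vunt'u]

The Coronal node dominates the terminals [coronal], [anterior], [distributed], [strident].
The target acquires /t'/'s values for everything under Coronal — [+coronal], [+anterior], [−distributed], [−strident] — while keeping its own [voice], [spread glottis], [constricted glottis], ….
The resulting bundle matches /n/ in the inventory; substituting it for /ɲ/ gives [vunt'u].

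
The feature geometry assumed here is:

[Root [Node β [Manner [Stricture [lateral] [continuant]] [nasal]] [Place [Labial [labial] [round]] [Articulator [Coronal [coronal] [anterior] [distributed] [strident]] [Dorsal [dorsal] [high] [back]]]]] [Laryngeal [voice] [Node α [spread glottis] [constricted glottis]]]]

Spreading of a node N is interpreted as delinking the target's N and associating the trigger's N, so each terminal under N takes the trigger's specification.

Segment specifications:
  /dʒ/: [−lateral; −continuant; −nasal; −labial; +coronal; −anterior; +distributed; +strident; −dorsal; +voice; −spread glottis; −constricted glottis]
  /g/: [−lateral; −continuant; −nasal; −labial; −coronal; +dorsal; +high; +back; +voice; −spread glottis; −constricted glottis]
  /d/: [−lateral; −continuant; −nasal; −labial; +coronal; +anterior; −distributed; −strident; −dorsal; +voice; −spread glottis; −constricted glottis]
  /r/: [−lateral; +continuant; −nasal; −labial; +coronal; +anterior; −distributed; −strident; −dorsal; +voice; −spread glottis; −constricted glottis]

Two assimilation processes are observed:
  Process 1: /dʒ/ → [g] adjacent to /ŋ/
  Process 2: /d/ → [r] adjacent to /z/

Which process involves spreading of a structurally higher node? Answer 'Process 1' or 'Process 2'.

Process 1: the features that change are [coronal], [anterior], [distributed], [strident], [dorsal], [high], [back]; the minimal node is Articulator (depth 3).
In Process 2, [continuant] changes, so the minimal spreading node is [continuant] at depth 4.
Articulator is closer to Root than [continuant], so Process 1 spreads the higher node.

Process 1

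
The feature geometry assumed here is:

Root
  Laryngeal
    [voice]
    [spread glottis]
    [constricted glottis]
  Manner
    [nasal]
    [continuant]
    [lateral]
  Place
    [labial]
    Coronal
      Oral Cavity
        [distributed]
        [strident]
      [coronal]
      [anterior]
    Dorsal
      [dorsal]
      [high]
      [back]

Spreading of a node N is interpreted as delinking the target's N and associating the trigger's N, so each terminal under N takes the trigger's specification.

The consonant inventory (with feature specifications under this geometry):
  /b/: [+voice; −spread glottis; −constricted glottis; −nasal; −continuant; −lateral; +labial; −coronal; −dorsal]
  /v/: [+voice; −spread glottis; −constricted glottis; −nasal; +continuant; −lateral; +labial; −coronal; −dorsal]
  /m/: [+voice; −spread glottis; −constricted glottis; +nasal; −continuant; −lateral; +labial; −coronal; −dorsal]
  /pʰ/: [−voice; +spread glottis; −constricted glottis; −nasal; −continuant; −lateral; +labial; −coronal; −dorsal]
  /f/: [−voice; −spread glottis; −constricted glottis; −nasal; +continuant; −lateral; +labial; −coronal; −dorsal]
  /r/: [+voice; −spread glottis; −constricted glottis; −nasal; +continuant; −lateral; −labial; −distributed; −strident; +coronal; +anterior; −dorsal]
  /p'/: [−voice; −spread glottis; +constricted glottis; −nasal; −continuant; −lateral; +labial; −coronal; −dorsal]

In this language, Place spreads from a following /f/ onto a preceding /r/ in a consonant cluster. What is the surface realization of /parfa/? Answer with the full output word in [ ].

[pavfa]

Terminals under Place in this geometry: [labial], [distributed], [strident], [coronal], [anterior], [dorsal], [high], [back].
After delinking /r/'s Place and linking /f/'s, the affected terminals become [+labial], [−coronal], [−dorsal]; [voice], [spread glottis], [constricted glottis], … (outside Place) are retained from /r/.
Among the inventory, only /v/ has exactly this specification, giving the surface form [pavfa].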